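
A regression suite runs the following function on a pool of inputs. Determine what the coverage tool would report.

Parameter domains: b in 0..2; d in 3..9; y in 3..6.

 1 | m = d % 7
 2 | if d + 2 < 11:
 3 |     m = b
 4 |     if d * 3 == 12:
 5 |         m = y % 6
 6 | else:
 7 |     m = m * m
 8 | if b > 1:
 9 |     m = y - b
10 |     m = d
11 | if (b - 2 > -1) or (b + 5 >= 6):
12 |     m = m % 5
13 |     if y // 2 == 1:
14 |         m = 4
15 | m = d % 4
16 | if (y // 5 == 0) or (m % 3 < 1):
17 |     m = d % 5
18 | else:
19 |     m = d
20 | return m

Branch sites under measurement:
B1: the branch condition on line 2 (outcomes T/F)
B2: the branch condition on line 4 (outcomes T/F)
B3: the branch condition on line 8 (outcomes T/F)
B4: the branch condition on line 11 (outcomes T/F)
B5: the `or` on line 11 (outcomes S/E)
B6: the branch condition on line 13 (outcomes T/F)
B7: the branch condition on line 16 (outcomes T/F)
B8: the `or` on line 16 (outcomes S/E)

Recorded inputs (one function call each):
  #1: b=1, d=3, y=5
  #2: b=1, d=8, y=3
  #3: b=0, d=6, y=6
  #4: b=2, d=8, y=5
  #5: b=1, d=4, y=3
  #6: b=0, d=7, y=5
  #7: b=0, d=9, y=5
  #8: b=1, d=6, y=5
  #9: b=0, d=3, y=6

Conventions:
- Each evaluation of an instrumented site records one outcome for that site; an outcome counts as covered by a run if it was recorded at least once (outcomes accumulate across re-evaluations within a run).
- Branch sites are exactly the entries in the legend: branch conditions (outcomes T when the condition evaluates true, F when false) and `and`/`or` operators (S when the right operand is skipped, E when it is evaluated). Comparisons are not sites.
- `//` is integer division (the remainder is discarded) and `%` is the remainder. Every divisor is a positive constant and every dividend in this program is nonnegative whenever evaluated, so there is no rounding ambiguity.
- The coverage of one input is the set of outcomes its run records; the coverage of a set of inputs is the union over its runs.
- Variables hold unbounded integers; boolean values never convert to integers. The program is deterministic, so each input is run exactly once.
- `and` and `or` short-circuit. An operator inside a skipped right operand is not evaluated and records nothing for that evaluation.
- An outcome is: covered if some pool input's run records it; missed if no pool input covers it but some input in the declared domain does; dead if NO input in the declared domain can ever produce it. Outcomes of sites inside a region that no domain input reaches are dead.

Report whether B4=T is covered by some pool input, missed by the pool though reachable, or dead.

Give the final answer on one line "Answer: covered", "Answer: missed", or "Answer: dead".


B4=T is recorded by pool input(s) 1, 2, 4, 5, 8 -> covered
Answer: covered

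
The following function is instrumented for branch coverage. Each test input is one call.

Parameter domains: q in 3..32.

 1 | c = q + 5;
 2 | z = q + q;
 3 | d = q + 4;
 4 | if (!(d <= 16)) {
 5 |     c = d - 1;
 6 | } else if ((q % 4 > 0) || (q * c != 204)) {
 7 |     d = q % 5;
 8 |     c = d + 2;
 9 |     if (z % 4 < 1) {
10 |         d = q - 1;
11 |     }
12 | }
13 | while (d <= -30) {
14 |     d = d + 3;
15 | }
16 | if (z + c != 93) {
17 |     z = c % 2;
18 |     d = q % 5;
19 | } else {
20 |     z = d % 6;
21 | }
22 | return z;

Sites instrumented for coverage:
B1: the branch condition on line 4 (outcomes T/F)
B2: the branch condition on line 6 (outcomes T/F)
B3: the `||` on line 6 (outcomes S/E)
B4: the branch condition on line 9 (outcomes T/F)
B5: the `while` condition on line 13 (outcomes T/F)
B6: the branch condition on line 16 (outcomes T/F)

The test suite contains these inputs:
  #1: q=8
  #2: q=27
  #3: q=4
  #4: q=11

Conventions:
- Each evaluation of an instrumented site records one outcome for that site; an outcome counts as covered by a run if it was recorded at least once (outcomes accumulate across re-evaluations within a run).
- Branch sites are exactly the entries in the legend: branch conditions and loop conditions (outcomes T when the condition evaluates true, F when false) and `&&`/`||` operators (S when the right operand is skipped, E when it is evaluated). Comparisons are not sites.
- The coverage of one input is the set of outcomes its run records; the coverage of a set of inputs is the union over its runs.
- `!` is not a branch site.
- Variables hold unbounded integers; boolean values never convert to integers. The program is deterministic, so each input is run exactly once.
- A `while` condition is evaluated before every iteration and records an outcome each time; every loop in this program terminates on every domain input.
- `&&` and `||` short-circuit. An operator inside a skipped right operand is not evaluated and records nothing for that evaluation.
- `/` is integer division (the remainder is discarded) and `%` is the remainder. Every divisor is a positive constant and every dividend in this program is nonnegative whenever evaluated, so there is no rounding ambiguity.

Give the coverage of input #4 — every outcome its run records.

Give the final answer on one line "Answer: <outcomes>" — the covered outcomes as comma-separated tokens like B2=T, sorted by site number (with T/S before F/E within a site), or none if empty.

Tracing the run of input #4 (q=11):
  B1->F, B3->S, B2->T, B4->F, B5->F, B6->T
distinct outcomes covered: B1=F, B2=T, B3=S, B4=F, B5=F, B6=T

Answer: B1=F, B2=T, B3=S, B4=F, B5=F, B6=T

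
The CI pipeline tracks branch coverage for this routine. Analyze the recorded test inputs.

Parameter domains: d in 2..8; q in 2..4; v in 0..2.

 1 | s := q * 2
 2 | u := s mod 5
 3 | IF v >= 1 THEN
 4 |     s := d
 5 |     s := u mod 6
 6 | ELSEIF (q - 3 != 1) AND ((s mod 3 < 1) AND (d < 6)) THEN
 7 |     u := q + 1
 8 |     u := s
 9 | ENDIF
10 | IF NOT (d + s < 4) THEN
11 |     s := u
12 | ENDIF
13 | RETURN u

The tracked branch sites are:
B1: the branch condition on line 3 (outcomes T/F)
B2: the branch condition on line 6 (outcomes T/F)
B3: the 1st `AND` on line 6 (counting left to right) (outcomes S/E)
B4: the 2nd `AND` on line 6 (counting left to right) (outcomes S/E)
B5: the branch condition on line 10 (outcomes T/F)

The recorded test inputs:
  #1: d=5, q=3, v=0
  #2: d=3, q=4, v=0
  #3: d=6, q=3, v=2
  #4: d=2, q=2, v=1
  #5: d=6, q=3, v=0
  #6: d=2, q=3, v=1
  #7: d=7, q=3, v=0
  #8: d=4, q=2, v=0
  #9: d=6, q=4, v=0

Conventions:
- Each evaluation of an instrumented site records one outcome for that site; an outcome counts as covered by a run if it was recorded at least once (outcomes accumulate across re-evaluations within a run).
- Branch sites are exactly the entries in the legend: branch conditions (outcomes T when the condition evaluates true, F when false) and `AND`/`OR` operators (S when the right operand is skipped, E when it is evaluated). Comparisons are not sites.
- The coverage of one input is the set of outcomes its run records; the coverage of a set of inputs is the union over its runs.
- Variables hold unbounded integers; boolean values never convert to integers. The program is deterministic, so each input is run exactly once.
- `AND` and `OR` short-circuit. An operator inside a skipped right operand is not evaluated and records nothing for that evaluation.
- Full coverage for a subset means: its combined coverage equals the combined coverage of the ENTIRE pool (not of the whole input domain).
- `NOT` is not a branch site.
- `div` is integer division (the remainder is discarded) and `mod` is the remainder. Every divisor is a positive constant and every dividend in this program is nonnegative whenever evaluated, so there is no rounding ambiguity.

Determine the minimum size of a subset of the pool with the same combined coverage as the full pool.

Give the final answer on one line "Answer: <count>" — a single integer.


#1 (d=5, q=3, v=0) -> covered: B1=F, B2=T, B3=E, B4=E, B5=T
#2 (d=3, q=4, v=0) -> covered: B1=F, B2=F, B3=S, B5=T
#3 (d=6, q=3, v=2) -> covered: B1=T, B5=T
#4 (d=2, q=2, v=1) -> covered: B1=T, B5=T
#5 (d=6, q=3, v=0) -> covered: B1=F, B2=F, B3=E, B4=E, B5=T
#6 (d=2, q=3, v=1) -> covered: B1=T, B5=F
#7 (d=7, q=3, v=0) -> covered: B1=F, B2=F, B3=E, B4=E, B5=T
#8 (d=4, q=2, v=0) -> covered: B1=F, B2=F, B3=E, B4=S, B5=T
#9 (d=6, q=4, v=0) -> covered: B1=F, B2=F, B3=S, B5=T
union over all inputs: B1=T, B1=F, B2=T, B2=F, B3=S, B3=E, B4=S, B4=E, B5=T, B5=F (10 outcomes)
size 1 is not enough: best union over all size-1 subsets is 5/10
size 2 is not enough: best union over all size-2 subsets is 7/10
size 3 is not enough: best union over all size-3 subsets is 9/10
the canonical winner is {1, 2, 6, 8}: size 4, full 10-outcome coverage, earliest index list among size-4 covers
Answer: 4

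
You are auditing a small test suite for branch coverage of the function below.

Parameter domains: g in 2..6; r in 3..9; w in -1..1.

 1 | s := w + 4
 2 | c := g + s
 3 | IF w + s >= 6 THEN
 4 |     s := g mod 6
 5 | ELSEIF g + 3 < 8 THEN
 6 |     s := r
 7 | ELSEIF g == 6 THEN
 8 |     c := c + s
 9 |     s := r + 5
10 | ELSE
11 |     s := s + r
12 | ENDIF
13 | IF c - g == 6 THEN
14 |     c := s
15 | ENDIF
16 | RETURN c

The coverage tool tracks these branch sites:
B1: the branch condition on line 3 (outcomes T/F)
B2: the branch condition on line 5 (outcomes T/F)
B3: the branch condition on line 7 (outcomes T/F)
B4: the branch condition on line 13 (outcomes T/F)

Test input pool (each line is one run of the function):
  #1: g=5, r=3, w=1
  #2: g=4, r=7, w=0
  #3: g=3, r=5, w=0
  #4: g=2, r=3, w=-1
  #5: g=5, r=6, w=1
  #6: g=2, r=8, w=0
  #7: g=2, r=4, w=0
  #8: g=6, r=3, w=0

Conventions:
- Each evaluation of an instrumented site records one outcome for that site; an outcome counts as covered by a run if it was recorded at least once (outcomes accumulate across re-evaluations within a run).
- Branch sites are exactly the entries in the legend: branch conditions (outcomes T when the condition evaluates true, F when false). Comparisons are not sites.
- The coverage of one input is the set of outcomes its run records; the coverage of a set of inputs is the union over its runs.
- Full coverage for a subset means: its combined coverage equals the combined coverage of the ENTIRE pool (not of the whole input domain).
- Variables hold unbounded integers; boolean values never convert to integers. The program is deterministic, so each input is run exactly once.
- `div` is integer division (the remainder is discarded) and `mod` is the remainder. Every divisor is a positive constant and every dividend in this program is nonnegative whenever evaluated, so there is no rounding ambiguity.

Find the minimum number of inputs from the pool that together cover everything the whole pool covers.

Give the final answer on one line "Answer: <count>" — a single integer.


input #1 (g=5, r=3, w=1): covers B1=T, B4=F
input #2 (g=4, r=7, w=0): covers B1=F, B2=T, B4=F
input #3 (g=3, r=5, w=0): covers B1=F, B2=T, B4=F
input #4 (g=2, r=3, w=-1): covers B1=F, B2=T, B4=F
input #5 (g=5, r=6, w=1): covers B1=T, B4=F
input #6 (g=2, r=8, w=0): covers B1=F, B2=T, B4=F
input #7 (g=2, r=4, w=0): covers B1=F, B2=T, B4=F
input #8 (g=6, r=3, w=0): covers B1=F, B2=F, B3=T, B4=F
union over all inputs: B1=T, B1=F, B2=T, B2=F, B3=T, B4=F (6 outcomes)
checked all size-1 subsets: none covers 6 outcomes (max 4/6)
checked all size-2 subsets: none covers 6 outcomes (max 5/6)
the canonical winner is {1, 2, 8}: size 3, full 6-outcome coverage, earliest index list among size-3 covers
Answer: 3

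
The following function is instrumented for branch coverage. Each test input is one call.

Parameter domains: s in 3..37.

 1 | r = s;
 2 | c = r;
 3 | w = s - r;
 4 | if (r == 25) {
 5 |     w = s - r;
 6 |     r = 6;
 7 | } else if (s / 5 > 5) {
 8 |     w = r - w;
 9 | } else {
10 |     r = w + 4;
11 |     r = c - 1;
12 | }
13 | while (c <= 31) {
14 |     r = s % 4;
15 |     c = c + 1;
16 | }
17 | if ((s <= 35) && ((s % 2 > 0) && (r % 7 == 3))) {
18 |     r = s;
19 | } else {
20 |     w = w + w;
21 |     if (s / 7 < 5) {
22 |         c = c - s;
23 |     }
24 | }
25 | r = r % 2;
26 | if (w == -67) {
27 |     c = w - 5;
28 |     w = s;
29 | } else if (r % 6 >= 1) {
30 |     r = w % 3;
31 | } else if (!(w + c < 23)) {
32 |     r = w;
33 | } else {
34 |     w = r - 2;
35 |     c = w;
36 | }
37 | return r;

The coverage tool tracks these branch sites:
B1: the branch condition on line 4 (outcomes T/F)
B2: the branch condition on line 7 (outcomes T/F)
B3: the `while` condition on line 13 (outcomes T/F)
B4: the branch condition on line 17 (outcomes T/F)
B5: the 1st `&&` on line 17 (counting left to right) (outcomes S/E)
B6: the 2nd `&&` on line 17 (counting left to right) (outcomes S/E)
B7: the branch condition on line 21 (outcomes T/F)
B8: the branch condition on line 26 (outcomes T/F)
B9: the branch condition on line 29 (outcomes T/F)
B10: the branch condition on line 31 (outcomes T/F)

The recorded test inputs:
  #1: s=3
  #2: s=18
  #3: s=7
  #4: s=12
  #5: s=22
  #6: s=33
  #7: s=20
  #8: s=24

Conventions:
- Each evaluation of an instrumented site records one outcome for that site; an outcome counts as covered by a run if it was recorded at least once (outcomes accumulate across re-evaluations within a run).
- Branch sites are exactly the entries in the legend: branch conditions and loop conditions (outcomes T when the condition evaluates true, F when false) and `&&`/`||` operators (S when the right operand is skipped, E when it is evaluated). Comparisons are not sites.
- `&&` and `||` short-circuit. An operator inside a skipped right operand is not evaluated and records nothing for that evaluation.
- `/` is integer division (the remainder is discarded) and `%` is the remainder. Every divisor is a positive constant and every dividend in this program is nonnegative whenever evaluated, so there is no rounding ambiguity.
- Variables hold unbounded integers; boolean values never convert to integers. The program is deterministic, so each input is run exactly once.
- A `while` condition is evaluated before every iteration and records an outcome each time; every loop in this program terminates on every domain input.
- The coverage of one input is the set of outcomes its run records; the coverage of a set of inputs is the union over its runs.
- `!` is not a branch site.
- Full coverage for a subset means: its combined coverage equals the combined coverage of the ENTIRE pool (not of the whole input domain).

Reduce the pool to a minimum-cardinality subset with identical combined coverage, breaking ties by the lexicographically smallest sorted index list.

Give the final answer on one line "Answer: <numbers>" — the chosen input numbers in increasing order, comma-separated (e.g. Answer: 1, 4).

input #1, s=3: outcomes B1=F, B2=F, B3=T, B3=F, B4=T, B5=E, B6=E, B8=F, B9=T
input #2, s=18: outcomes B1=F, B2=F, B3=T, B3=F, B4=F, B5=E, B6=S, B7=T, B8=F, B9=F, B10=F
input #3, s=7: outcomes B1=F, B2=F, B3=T, B3=F, B4=T, B5=E, B6=E, B8=F, B9=T
input #4, s=12: outcomes B1=F, B2=F, B3=T, B3=F, B4=F, B5=E, B6=S, B7=T, B8=F, B9=F, B10=F
input #5, s=22: outcomes B1=F, B2=F, B3=T, B3=F, B4=F, B5=E, B6=S, B7=T, B8=F, B9=F, B10=F
input #6, s=33: outcomes B1=F, B2=T, B3=F, B4=F, B5=E, B6=E, B7=T, B8=F, B9=T
input #7, s=20: outcomes B1=F, B2=F, B3=T, B3=F, B4=F, B5=E, B6=S, B7=T, B8=F, B9=F, B10=F
input #8, s=24: outcomes B1=F, B2=F, B3=T, B3=F, B4=F, B5=E, B6=S, B7=T, B8=F, B9=F, B10=F
pool-wide coverage (15 outcomes): B1=F, B2=T, B2=F, B3=T, B3=F, B4=T, B4=F, B5=E, B6=S, B6=E, B7=T, B8=F, B9=T, B9=F, B10=F
checked all size-1 subsets: none covers 15 outcomes (max 11/15)
checked all size-2 subsets: none covers 15 outcomes (max 14/15)
the canonical winner is {1, 2, 6}: size 3, full 15-outcome coverage, earliest index list among size-3 covers

Answer: 1, 2, 6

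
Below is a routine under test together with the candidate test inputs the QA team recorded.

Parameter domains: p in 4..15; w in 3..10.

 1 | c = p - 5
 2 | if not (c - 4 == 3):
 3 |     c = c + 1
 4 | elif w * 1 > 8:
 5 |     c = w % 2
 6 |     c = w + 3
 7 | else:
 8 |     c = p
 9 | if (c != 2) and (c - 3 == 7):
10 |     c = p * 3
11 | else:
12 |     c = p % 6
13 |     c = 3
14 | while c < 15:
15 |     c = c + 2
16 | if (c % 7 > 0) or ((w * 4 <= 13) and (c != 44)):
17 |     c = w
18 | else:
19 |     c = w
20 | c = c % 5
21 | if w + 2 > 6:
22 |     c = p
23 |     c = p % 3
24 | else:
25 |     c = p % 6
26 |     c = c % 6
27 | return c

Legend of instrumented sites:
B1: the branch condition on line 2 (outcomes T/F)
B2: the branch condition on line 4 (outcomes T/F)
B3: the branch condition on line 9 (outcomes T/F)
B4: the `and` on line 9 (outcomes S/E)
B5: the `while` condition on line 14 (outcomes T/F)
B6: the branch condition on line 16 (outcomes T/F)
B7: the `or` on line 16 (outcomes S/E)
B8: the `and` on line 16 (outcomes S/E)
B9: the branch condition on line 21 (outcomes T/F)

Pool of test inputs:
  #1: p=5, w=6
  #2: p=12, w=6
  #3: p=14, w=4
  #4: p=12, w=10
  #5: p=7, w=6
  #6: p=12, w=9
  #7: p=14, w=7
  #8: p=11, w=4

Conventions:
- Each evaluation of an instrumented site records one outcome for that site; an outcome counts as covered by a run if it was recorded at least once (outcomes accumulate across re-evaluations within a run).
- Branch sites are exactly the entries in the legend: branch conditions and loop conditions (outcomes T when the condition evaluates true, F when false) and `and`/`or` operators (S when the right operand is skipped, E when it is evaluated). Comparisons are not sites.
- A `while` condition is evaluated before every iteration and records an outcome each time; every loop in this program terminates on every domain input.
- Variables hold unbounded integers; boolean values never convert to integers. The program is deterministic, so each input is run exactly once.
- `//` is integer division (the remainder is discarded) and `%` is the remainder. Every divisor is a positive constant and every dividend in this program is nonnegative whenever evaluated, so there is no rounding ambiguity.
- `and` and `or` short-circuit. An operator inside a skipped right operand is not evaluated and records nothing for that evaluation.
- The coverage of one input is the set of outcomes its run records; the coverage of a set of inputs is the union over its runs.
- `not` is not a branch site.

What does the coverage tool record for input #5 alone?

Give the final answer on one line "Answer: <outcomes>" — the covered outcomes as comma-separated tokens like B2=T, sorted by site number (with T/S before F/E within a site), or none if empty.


Event log for input #5 (p=7, w=6):
  B1->T, B4->E, B3->F, B5->T, B5->T, B5->T, B5->T, B5->T, B5->T, B5->F
  B7->S, B6->T, B9->T
collecting distinct outcomes: B1=T, B3=F, B4=E, B5=T, B5=F, B6=T, B7=S, B9=T
Answer: B1=T, B3=F, B4=E, B5=T, B5=F, B6=T, B7=S, B9=T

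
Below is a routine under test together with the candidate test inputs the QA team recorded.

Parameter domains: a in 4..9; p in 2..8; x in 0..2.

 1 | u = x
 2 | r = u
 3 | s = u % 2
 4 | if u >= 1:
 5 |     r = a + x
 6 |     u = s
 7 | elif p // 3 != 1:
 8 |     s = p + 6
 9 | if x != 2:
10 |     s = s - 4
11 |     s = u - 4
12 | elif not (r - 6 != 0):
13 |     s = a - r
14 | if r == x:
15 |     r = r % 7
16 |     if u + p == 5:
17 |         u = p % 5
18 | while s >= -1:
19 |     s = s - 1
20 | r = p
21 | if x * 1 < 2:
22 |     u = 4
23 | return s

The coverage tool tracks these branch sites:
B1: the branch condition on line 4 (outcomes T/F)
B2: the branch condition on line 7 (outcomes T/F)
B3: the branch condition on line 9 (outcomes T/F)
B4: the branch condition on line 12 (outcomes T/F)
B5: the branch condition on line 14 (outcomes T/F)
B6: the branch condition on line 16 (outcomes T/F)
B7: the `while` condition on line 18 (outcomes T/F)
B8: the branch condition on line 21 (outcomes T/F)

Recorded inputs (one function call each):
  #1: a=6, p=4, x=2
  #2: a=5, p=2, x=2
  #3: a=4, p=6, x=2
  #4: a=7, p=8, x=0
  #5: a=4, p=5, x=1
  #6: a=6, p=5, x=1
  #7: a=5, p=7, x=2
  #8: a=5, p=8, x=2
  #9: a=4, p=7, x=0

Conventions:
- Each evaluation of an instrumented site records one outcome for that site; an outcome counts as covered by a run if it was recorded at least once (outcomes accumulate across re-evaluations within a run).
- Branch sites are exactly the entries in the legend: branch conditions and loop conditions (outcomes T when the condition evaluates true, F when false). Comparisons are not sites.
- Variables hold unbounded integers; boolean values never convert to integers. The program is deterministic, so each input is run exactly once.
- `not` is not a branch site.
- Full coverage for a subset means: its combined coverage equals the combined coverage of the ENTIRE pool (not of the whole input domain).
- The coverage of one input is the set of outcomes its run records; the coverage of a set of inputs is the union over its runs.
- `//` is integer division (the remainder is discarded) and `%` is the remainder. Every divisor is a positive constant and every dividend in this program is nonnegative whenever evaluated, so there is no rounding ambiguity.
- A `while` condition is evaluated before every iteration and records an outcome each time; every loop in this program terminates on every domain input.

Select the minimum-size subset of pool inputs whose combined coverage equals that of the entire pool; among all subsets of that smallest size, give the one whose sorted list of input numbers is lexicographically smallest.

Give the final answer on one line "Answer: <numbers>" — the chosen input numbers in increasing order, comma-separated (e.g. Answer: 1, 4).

#1 (a=6, p=4, x=2) -> B1->T, B3->F, B4->F, B5->F, B7->T, B7->T, B7->F, B8->F; covered: B1=T, B3=F, B4=F, B5=F, B7=T, B7=F, B8=F
#2 (a=5, p=2, x=2) -> B1->T, B3->F, B4->F, B5->F, B7->T, B7->T, B7->F, B8->F; covered: B1=T, B3=F, B4=F, B5=F, B7=T, B7=F, B8=F
#3 (a=4, p=6, x=2) -> B1->T, B3->F, B4->T, B5->F, B7->F, B8->F; covered: B1=T, B3=F, B4=T, B5=F, B7=F, B8=F
#4 (a=7, p=8, x=0) -> B1->F, B2->T, B3->T, B5->T, B6->F, B7->F, B8->T; covered: B1=F, B2=T, B3=T, B5=T, B6=F, B7=F, B8=T
#5 (a=4, p=5, x=1) -> B1->T, B3->T, B5->F, B7->F, B8->T; covered: B1=T, B3=T, B5=F, B7=F, B8=T
#6 (a=6, p=5, x=1) -> B1->T, B3->T, B5->F, B7->F, B8->T; covered: B1=T, B3=T, B5=F, B7=F, B8=T
#7 (a=5, p=7, x=2) -> B1->T, B3->F, B4->F, B5->F, B7->T, B7->T, B7->F, B8->F; covered: B1=T, B3=F, B4=F, B5=F, B7=T, B7=F, B8=F
#8 (a=5, p=8, x=2) -> B1->T, B3->F, B4->F, B5->F, B7->T, B7->T, B7->F, B8->F; covered: B1=T, B3=F, B4=F, B5=F, B7=T, B7=F, B8=F
#9 (a=4, p=7, x=0) -> B1->F, B2->T, B3->T, B5->T, B6->F, B7->F, B8->T; covered: B1=F, B2=T, B3=T, B5=T, B6=F, B7=F, B8=T
pool-wide coverage (14 outcomes): B1=T, B1=F, B2=T, B3=T, B3=F, B4=T, B4=F, B5=T, B5=F, B6=F, B7=T, B7=F, B8=T, B8=F
every size-1 subset falls short of the 14 outcomes (best: 7/14)
every size-2 subset falls short of the 14 outcomes (best: 13/14)
size 3: inputs {1, 3, 4} cover all 14 outcomes, and no lexicographically smaller subset of this size does

Answer: 1, 3, 4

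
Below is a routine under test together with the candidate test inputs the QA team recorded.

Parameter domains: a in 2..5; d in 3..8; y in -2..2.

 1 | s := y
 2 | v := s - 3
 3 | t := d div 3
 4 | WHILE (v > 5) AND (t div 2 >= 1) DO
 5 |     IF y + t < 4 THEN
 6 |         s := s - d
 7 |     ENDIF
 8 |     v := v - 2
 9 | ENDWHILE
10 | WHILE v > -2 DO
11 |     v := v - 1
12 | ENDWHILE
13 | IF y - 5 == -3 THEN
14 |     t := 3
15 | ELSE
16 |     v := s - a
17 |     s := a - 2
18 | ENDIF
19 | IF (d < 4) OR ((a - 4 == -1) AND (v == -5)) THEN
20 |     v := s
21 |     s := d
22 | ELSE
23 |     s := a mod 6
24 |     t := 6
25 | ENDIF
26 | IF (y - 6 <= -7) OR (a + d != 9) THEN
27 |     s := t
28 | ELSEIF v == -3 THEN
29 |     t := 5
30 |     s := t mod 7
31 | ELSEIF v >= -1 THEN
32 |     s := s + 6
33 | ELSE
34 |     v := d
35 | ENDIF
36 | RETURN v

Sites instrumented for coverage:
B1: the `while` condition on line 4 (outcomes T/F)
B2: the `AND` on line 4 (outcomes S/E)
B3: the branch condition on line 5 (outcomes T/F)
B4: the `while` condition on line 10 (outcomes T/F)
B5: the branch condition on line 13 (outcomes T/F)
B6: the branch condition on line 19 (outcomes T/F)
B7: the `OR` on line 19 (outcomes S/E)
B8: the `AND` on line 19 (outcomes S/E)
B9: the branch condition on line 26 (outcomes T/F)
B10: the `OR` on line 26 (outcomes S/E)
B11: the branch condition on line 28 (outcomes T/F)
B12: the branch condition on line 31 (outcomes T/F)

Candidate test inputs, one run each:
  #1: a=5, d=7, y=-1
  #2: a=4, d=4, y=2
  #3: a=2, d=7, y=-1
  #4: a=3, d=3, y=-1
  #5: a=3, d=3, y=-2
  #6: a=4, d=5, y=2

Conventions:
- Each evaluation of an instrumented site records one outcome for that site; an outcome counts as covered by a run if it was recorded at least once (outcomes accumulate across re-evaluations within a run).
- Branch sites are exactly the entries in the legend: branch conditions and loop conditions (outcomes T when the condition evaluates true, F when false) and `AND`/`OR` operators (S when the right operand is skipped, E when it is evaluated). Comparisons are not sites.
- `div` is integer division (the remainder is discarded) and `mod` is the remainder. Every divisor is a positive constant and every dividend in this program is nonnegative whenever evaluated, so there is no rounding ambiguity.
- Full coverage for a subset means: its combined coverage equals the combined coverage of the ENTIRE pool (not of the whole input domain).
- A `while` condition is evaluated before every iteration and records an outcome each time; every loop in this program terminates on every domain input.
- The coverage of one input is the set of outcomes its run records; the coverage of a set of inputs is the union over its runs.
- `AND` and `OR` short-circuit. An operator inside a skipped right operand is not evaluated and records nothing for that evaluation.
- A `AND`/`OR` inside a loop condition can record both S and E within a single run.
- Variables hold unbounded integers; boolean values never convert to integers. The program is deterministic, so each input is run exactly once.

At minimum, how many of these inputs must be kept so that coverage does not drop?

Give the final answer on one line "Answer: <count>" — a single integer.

input #1 (a=5, d=7, y=-1): covers B1=F, B2=S, B4=F, B5=F, B6=F, B7=E, B8=S, B9=T, B10=S
input #2 (a=4, d=4, y=2): covers B1=F, B2=S, B4=T, B4=F, B5=T, B6=F, B7=E, B8=S, B9=T, B10=E
input #3 (a=2, d=7, y=-1): covers B1=F, B2=S, B4=F, B5=F, B6=F, B7=E, B8=S, B9=T, B10=S
input #4 (a=3, d=3, y=-1): covers B1=F, B2=S, B4=F, B5=F, B6=T, B7=S, B9=T, B10=S
input #5 (a=3, d=3, y=-2): covers B1=F, B2=S, B4=F, B5=F, B6=T, B7=S, B9=T, B10=S
input #6 (a=4, d=5, y=2): covers B1=F, B2=S, B4=T, B4=F, B5=T, B6=F, B7=E, B8=S, B9=F, B10=E, B11=F, B12=F
the full pool covers 17 outcomes: B1=F, B2=S, B4=T, B4=F, B5=T, B5=F, B6=T, B6=F, B7=S, B7=E, B8=S, B9=T, B9=F, B10=S, B10=E, B11=F, B12=F
checked all size-1 subsets: none covers 17 outcomes (max 12/17)
the canonical winner is {4, 6}: size 2, full 17-outcome coverage, earliest index list among size-2 covers

Answer: 2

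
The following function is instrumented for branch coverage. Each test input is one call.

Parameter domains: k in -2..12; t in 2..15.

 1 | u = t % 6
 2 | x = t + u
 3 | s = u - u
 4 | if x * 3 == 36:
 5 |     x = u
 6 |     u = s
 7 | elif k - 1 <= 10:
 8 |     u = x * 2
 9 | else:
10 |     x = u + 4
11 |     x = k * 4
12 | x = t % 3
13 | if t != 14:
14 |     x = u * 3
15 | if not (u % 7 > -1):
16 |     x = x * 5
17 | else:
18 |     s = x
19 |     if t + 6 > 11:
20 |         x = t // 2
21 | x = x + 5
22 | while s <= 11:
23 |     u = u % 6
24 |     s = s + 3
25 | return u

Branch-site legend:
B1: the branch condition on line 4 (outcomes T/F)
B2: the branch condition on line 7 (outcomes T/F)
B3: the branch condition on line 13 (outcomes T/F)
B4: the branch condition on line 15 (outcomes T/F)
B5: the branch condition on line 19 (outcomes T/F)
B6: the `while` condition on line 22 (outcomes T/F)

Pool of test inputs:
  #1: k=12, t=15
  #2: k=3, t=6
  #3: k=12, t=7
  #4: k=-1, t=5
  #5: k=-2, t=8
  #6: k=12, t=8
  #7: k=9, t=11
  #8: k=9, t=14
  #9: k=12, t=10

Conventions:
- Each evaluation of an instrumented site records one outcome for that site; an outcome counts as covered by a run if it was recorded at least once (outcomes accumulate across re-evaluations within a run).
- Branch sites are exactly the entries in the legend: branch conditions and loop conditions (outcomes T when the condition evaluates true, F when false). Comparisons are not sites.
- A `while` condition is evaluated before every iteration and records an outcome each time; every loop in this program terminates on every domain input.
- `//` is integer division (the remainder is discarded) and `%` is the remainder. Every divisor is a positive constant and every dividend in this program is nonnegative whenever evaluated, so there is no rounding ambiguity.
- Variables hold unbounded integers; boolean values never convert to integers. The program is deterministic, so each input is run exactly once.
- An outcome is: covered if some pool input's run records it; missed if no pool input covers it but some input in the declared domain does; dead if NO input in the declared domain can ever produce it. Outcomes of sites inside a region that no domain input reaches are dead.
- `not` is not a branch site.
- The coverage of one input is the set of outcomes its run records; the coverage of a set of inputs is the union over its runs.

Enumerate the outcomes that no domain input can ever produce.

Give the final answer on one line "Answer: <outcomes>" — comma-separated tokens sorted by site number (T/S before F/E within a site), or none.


running all 210 domain inputs and tallying outcomes:
  B4=T: never recorded by any domain input -> dead
  reachable outcomes have witnesses, e.g. B1=T (e.g. k=-2, t=9), B1=F (e.g. k=-2, t=2), B2=T (e.g. k=-2, t=2), B2=F (e.g. k=12, t=2)
Answer: B4=T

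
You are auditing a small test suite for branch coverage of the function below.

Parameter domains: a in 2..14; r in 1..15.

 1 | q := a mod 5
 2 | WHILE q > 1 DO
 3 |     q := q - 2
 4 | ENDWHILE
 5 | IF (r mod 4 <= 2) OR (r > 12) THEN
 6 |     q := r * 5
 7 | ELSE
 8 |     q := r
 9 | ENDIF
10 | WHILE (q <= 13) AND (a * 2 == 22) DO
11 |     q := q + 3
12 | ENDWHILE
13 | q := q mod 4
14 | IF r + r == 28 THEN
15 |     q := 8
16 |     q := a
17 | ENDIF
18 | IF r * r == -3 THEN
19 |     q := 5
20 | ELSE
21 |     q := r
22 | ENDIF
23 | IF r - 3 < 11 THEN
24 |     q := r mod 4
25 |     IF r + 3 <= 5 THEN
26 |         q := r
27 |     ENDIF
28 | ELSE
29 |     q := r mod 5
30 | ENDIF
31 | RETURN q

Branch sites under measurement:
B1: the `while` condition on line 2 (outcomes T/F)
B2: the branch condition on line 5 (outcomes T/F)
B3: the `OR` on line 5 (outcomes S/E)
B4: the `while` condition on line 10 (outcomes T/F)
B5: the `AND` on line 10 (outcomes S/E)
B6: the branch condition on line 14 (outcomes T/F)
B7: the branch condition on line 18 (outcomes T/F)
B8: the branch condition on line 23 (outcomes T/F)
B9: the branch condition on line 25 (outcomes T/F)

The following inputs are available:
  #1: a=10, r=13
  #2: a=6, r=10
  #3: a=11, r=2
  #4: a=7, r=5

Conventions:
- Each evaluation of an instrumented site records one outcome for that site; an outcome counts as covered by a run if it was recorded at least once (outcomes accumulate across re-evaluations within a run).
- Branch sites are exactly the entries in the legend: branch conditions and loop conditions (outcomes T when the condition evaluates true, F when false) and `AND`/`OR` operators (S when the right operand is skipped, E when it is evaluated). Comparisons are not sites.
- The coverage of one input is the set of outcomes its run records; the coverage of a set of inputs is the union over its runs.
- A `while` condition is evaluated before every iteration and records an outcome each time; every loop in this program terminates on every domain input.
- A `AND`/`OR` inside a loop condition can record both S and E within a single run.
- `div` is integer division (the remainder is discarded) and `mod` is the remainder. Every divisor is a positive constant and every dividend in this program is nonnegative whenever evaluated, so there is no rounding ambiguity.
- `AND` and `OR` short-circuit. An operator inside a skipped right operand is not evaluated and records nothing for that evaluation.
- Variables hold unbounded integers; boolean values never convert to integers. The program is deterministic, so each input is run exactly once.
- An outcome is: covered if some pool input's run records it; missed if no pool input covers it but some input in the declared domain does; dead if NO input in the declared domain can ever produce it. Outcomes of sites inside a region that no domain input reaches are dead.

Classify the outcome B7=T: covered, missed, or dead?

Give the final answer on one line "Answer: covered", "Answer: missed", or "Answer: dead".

no pool input records B7=T
checking all 195 inputs in the declared domain: B7=T is never recorded -> dead

Answer: dead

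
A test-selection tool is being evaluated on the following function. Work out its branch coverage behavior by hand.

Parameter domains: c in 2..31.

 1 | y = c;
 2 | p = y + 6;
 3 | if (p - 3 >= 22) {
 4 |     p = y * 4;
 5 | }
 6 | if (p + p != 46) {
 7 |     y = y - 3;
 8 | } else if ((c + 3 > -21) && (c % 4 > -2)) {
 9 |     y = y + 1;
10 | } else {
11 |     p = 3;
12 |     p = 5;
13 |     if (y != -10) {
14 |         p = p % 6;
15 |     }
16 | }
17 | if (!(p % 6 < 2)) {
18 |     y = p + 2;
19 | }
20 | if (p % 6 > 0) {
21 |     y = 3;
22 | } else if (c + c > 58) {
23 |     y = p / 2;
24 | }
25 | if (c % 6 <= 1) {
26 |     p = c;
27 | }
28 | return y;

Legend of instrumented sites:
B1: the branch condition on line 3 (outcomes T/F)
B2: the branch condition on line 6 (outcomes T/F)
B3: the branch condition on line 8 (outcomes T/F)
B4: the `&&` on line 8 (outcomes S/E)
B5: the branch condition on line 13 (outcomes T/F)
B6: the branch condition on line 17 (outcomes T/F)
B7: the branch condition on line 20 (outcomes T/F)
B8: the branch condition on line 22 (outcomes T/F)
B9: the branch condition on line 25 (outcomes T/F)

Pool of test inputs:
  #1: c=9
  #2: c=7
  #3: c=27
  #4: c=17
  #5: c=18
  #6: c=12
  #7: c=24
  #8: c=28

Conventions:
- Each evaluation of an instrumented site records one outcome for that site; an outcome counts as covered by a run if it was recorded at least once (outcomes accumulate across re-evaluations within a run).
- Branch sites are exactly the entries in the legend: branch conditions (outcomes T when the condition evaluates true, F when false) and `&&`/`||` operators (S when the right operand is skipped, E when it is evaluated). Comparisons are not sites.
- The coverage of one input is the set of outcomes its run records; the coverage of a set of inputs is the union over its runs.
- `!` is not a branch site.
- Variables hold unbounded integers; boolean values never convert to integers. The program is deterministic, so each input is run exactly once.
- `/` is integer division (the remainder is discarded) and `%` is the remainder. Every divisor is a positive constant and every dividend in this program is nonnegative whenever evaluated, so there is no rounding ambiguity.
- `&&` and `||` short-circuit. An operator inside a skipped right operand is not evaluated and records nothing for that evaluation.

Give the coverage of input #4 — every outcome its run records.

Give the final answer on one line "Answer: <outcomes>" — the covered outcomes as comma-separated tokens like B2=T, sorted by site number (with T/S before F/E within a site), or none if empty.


Running input #4 (c=17), event by event:
  B1->F, B2->F, B4->E, B3->T, B6->T, B7->T, B9->F
distinct outcomes covered: B1=F, B2=F, B3=T, B4=E, B6=T, B7=T, B9=F
Answer: B1=F, B2=F, B3=T, B4=E, B6=T, B7=T, B9=F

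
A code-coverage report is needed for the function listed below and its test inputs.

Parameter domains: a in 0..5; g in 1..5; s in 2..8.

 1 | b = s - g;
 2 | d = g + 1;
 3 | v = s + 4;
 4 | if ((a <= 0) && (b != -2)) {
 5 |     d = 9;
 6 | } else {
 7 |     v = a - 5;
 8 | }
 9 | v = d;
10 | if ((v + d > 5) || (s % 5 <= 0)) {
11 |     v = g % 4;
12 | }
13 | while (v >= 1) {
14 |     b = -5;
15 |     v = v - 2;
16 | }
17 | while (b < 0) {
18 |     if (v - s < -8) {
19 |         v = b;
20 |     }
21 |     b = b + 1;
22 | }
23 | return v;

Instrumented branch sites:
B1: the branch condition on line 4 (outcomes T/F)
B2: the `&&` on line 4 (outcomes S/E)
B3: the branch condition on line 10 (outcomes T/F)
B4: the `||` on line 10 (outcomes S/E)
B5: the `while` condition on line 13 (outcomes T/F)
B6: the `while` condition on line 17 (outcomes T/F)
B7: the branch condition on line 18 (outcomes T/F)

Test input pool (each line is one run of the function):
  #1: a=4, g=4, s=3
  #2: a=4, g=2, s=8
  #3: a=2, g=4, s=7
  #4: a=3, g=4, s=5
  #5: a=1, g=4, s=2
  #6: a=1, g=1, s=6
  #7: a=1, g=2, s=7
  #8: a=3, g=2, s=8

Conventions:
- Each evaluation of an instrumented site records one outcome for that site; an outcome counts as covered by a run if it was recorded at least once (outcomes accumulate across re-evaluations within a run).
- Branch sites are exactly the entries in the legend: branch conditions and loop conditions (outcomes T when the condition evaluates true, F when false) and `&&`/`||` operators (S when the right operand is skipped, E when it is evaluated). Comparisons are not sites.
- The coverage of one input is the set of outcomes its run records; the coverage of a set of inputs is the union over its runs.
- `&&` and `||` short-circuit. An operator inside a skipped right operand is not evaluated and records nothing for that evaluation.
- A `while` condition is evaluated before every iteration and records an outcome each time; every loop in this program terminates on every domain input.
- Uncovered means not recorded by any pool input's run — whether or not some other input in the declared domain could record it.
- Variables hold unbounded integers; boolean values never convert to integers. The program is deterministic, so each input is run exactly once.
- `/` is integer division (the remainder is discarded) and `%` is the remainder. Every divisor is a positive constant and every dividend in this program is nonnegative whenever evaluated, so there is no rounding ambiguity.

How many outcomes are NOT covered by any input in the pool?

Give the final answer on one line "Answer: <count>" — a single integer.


run #1 (a=4, g=4, s=3) records B1=F, B2=S, B3=T, B4=S, B5=F, B6=T, B6=F, B7=F
run #2 (a=4, g=2, s=8) records B1=F, B2=S, B3=T, B4=S, B5=T, B5=F, B6=T, B6=F, B7=F
run #3 (a=2, g=4, s=7) records B1=F, B2=S, B3=T, B4=S, B5=F, B6=F
run #4 (a=3, g=4, s=5) records B1=F, B2=S, B3=T, B4=S, B5=F, B6=F
run #5 (a=1, g=4, s=2) records B1=F, B2=S, B3=T, B4=S, B5=F, B6=T, B6=F, B7=F
run #6 (a=1, g=1, s=6) records B1=F, B2=S, B3=F, B4=E, B5=T, B5=F, B6=T, B6=F, B7=F
run #7 (a=1, g=2, s=7) records B1=F, B2=S, B3=T, B4=S, B5=T, B5=F, B6=T, B6=F, B7=F
run #8 (a=3, g=2, s=8) records B1=F, B2=S, B3=T, B4=S, B5=T, B5=F, B6=T, B6=F, B7=F
union over the pool: B1=F, B2=S, B3=T, B3=F, B4=S, B4=E, B5=T, B5=F, B6=T, B6=F, B7=F
uncovered (3 of 14): B1=T, B2=E, B7=T
Answer: 3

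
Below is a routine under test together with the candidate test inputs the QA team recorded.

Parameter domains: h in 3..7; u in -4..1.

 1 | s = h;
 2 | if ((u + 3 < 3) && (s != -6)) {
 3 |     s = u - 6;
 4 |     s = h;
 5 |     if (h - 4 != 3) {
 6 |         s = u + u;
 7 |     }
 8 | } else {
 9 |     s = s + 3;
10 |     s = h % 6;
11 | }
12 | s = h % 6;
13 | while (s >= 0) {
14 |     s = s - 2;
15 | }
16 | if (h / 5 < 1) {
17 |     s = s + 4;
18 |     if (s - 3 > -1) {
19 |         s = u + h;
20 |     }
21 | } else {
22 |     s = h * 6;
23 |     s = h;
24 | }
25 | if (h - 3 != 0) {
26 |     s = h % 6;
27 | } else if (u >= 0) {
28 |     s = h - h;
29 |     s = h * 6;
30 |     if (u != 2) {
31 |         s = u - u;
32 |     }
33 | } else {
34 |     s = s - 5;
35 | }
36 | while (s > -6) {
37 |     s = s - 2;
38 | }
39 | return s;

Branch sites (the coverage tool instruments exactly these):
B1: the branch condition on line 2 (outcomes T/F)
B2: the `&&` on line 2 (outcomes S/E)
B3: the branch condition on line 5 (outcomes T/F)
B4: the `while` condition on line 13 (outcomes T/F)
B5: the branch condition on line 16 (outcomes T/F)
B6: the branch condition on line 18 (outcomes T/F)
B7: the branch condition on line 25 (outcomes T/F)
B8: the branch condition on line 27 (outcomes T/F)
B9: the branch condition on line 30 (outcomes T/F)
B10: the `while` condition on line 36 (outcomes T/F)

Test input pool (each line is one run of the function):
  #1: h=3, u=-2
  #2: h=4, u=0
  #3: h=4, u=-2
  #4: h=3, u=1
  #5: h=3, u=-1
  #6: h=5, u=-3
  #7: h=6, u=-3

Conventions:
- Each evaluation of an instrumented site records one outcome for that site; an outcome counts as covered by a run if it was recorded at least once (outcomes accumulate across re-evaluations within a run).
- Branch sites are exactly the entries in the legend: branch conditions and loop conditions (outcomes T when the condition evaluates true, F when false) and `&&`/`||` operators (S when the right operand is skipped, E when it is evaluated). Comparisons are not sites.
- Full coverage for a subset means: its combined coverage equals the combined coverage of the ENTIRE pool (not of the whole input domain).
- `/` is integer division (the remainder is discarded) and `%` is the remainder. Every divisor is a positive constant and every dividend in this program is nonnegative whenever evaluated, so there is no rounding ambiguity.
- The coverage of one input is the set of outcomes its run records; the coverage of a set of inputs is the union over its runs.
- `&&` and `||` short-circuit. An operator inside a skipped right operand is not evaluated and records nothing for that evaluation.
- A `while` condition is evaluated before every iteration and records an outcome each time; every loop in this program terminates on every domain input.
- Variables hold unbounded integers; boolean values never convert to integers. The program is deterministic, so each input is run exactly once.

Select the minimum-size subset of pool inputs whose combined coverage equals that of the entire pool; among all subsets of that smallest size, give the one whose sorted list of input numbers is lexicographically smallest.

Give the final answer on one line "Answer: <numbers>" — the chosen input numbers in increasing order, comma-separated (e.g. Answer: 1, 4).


#1 (h=3, u=-2) -> covered: B1=T, B2=E, B3=T, B4=T, B4=F, B5=T, B6=T, B7=F, B8=F, B10=T, B10=F
#2 (h=4, u=0) -> covered: B1=F, B2=S, B4=T, B4=F, B5=T, B6=F, B7=T, B10=T, B10=F
#3 (h=4, u=-2) -> covered: B1=T, B2=E, B3=T, B4=T, B4=F, B5=T, B6=F, B7=T, B10=T, B10=F
#4 (h=3, u=1) -> covered: B1=F, B2=S, B4=T, B4=F, B5=T, B6=T, B7=F, B8=T, B9=T, B10=T, B10=F
#5 (h=3, u=-1) -> covered: B1=T, B2=E, B3=T, B4=T, B4=F, B5=T, B6=T, B7=F, B8=F, B10=T, B10=F
#6 (h=5, u=-3) -> covered: B1=T, B2=E, B3=T, B4=T, B4=F, B5=F, B7=T, B10=T, B10=F
#7 (h=6, u=-3) -> covered: B1=T, B2=E, B3=T, B4=T, B4=F, B5=F, B7=T, B10=T, B10=F
the full pool covers 18 outcomes: B1=T, B1=F, B2=S, B2=E, B3=T, B4=T, B4=F, B5=T, B5=F, B6=T, B6=F, B7=T, B7=F, B8=T, B8=F, B9=T, B10=T, B10=F
no size-1 subset reaches all 18 outcomes (best union: 11/18)
no size-2 subset reaches all 18 outcomes (best union: 16/18)
no size-3 subset reaches all 18 outcomes (best union: 17/18)
inputs {1, 2, 4, 6} (size 4) cover everything; no size-4 subset with a lexicographically smaller index list covers all 18
Answer: 1, 2, 4, 6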